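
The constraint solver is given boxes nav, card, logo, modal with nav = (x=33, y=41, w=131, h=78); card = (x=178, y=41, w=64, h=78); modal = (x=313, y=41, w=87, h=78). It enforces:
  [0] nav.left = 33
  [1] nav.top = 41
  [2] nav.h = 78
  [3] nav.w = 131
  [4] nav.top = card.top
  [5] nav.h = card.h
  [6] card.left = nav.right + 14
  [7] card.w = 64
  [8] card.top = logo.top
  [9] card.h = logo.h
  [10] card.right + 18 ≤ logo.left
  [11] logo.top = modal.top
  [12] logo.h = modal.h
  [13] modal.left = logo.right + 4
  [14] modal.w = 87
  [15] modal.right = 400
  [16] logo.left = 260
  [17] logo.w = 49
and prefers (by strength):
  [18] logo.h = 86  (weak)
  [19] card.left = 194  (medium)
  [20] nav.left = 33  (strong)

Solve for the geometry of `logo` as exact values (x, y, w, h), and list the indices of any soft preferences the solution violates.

logo = (x=260, y=41, w=49, h=78)
violated soft preferences: 18, 19

1. logo.y = 41  [card.top = logo.top]
2. logo.h = 78  [card.h = logo.h]
3. logo.x = 260  [logo.left = 260]
4. logo.w = 49  [logo.w = 49]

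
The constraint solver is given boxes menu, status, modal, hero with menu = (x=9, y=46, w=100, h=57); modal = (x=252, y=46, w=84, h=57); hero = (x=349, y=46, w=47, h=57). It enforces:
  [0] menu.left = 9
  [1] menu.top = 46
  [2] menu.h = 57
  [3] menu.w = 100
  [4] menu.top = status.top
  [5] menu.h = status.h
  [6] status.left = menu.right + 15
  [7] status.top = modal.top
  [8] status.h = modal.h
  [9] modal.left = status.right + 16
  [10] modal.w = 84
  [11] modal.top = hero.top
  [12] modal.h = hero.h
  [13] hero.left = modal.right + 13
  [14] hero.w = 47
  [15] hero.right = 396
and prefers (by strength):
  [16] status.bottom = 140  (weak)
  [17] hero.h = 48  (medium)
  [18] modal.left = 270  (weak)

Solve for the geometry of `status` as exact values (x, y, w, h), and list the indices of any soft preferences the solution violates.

1. status.y = 46  [menu.top = status.top]
2. status.h = 57  [menu.h = status.h]
3. status.x = 124  [status.left = menu.right + 15]
4. status.w = 112  [modal.left = status.right + 16]

status = (x=124, y=46, w=112, h=57)
violated soft preferences: 16, 17, 18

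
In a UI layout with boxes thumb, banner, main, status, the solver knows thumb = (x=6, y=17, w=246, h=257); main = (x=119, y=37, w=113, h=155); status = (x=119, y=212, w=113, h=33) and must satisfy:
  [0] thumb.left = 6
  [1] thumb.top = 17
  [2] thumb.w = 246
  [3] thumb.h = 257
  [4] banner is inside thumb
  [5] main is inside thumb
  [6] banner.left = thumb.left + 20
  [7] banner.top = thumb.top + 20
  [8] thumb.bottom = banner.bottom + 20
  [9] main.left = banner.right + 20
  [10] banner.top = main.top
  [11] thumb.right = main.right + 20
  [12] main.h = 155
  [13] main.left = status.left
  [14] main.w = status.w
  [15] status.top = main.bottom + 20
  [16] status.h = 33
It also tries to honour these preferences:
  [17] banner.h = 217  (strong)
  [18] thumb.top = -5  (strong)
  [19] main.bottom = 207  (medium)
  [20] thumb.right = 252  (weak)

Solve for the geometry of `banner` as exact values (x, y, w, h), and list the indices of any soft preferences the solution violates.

1. banner.x = 26  [banner.left = thumb.left + 20]
2. banner.y = 37  [banner.top = thumb.top + 20]
3. banner.h = 217  [thumb.bottom = banner.bottom + 20]
4. banner.w = 73  [main.left = banner.right + 20]

banner = (x=26, y=37, w=73, h=217)
violated soft preferences: 18, 19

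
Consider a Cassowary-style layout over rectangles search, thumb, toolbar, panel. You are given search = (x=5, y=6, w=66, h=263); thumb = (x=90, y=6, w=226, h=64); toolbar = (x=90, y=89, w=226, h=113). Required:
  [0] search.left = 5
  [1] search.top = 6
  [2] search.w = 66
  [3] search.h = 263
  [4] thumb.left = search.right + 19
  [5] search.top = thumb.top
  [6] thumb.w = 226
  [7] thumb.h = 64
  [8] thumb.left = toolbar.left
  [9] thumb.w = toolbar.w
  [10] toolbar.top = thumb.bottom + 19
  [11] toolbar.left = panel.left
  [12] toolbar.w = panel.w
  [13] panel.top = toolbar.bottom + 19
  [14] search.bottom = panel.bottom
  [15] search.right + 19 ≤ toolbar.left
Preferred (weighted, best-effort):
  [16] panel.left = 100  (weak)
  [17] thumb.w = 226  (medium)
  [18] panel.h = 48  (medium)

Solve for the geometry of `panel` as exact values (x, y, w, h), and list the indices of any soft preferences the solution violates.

1. panel.x = 90  [toolbar.left = panel.left]
2. panel.w = 226  [toolbar.w = panel.w]
3. panel.y = 221  [panel.top = toolbar.bottom + 19]
4. panel.h = 48  [search.bottom = panel.bottom]

panel = (x=90, y=221, w=226, h=48)
violated soft preferences: 16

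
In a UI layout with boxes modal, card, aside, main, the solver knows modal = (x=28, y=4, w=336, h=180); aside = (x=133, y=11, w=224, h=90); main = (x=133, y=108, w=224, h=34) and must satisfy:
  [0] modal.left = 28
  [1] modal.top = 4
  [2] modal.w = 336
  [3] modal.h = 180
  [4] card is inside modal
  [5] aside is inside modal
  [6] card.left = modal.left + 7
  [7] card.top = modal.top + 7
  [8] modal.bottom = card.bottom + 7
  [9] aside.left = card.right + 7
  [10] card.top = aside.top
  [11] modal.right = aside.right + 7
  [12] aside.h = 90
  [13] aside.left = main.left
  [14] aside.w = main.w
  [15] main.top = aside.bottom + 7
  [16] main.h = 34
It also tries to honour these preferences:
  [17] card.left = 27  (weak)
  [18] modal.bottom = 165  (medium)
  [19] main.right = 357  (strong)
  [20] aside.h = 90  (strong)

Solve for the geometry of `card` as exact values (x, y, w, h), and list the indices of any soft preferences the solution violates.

1. card.x = 35  [card.left = modal.left + 7]
2. card.y = 11  [card.top = modal.top + 7]
3. card.h = 166  [modal.bottom = card.bottom + 7]
4. card.w = 91  [aside.left = card.right + 7]

card = (x=35, y=11, w=91, h=166)
violated soft preferences: 17, 18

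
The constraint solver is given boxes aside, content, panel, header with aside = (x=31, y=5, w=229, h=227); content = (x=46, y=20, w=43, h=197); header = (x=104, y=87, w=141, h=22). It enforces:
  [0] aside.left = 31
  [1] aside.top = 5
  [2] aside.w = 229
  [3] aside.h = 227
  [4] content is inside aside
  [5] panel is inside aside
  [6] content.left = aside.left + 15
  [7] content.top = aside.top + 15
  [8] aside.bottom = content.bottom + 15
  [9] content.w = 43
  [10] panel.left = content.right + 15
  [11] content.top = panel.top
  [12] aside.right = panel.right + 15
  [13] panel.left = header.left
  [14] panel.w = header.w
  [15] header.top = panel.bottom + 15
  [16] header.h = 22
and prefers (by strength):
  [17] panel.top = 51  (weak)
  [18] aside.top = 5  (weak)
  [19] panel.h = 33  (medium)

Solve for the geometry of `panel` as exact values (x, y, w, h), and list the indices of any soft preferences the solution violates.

1. panel.x = 104  [panel.left = content.right + 15]
2. panel.y = 20  [content.top = panel.top]
3. panel.w = 141  [aside.right = panel.right + 15]
4. panel.h = 52  [header.top = panel.bottom + 15]

panel = (x=104, y=20, w=141, h=52)
violated soft preferences: 17, 19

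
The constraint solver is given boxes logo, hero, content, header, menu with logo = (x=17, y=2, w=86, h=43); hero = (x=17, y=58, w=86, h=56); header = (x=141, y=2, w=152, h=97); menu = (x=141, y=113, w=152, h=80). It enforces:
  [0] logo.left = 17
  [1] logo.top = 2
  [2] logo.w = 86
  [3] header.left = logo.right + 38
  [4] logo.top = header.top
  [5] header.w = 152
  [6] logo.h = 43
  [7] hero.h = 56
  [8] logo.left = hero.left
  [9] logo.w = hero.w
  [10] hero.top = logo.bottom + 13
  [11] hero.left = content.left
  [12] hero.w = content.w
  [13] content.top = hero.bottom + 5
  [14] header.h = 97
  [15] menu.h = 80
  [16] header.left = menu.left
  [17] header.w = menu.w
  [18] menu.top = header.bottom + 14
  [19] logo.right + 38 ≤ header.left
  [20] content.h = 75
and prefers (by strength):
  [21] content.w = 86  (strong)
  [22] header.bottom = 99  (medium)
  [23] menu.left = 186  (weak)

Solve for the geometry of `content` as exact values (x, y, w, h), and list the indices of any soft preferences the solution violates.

content = (x=17, y=119, w=86, h=75)
violated soft preferences: 23

1. content.x = 17  [hero.left = content.left]
2. content.w = 86  [hero.w = content.w]
3. content.y = 119  [content.top = hero.bottom + 5]
4. content.h = 75  [content.h = 75]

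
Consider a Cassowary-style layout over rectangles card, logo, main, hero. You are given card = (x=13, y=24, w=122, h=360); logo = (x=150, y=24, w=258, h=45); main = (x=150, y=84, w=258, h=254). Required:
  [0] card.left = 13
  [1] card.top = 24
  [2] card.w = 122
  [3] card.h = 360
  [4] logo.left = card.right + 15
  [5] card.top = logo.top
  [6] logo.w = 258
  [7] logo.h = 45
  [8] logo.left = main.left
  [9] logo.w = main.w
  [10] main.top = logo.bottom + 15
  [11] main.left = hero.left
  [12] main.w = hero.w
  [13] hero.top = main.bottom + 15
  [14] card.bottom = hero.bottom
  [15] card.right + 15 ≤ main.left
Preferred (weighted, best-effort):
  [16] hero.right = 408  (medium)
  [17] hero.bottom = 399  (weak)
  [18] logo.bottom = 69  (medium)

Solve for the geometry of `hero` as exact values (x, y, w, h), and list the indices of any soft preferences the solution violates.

1. hero.x = 150  [main.left = hero.left]
2. hero.w = 258  [main.w = hero.w]
3. hero.y = 353  [hero.top = main.bottom + 15]
4. hero.h = 31  [card.bottom = hero.bottom]

hero = (x=150, y=353, w=258, h=31)
violated soft preferences: 17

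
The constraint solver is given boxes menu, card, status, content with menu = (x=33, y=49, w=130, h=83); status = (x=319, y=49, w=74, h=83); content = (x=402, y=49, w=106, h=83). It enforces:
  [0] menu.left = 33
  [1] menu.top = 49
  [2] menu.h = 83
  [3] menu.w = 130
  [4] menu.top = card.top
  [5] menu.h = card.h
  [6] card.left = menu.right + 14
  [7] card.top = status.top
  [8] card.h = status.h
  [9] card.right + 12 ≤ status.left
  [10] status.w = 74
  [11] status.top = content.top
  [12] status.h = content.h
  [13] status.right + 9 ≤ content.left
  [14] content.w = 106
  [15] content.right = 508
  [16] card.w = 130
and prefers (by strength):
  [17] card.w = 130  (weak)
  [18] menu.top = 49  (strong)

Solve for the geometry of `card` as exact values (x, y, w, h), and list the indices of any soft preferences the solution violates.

card = (x=177, y=49, w=130, h=83)
violated soft preferences: none

1. card.y = 49  [menu.top = card.top]
2. card.h = 83  [menu.h = card.h]
3. card.x = 177  [card.left = menu.right + 14]
4. card.w = 130  [card.w = 130]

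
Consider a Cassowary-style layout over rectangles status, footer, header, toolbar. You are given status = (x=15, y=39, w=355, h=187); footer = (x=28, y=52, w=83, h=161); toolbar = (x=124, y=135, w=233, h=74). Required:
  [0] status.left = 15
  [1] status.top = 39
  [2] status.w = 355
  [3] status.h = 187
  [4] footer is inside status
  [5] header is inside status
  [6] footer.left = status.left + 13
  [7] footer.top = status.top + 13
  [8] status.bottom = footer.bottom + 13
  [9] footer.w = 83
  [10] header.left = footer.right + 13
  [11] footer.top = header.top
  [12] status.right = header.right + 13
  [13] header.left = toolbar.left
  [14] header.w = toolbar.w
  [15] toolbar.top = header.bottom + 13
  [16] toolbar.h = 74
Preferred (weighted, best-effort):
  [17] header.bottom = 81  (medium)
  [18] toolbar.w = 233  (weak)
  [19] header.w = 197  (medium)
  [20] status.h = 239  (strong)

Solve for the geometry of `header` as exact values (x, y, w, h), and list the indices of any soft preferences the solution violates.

1. header.x = 124  [header.left = footer.right + 13]
2. header.y = 52  [footer.top = header.top]
3. header.w = 233  [status.right = header.right + 13]
4. header.h = 70  [toolbar.top = header.bottom + 13]

header = (x=124, y=52, w=233, h=70)
violated soft preferences: 17, 19, 20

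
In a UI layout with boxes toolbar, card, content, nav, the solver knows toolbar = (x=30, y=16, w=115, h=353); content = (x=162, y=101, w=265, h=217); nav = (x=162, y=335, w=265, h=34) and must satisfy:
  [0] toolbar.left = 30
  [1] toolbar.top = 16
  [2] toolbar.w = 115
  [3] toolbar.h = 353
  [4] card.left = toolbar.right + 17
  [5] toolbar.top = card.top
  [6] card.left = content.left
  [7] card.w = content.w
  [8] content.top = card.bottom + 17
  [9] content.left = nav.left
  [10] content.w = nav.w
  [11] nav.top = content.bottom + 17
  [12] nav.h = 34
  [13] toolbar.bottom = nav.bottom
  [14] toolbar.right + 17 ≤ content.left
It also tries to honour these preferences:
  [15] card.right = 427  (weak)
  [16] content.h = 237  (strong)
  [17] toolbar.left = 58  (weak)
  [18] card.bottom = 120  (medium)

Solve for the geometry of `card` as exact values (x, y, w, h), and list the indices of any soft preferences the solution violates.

1. card.x = 162  [card.left = toolbar.right + 17]
2. card.y = 16  [toolbar.top = card.top]
3. card.w = 265  [card.w = content.w]
4. card.h = 68  [content.top = card.bottom + 17]

card = (x=162, y=16, w=265, h=68)
violated soft preferences: 16, 17, 18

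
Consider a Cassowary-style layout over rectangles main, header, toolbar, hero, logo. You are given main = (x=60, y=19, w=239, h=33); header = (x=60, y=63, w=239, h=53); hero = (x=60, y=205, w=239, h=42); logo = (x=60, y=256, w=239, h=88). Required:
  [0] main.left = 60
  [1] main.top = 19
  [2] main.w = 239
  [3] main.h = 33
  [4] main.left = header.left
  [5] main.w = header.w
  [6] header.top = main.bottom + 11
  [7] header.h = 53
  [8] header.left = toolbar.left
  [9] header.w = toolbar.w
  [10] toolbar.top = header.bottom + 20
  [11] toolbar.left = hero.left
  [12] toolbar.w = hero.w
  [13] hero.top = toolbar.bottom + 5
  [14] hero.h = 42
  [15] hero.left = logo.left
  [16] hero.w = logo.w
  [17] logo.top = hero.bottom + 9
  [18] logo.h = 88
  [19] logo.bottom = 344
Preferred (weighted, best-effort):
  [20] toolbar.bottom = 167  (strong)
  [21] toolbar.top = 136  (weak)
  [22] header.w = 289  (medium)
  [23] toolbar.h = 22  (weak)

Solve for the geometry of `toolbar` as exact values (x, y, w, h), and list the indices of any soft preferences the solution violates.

toolbar = (x=60, y=136, w=239, h=64)
violated soft preferences: 20, 22, 23

1. toolbar.x = 60  [header.left = toolbar.left]
2. toolbar.w = 239  [header.w = toolbar.w]
3. toolbar.y = 136  [toolbar.top = header.bottom + 20]
4. toolbar.h = 64  [hero.top = toolbar.bottom + 5]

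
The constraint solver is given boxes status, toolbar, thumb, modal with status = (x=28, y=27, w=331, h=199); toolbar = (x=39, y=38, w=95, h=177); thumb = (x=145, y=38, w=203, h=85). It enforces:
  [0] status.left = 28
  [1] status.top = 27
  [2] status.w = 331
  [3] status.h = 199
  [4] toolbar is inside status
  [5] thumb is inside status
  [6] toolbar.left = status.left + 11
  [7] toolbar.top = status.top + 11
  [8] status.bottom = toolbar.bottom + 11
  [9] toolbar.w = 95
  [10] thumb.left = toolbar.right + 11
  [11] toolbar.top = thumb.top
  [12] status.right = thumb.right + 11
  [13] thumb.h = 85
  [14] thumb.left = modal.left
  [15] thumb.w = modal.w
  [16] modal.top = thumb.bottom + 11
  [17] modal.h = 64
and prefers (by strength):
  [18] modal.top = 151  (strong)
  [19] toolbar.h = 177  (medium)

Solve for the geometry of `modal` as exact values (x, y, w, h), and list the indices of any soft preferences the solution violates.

1. modal.x = 145  [thumb.left = modal.left]
2. modal.w = 203  [thumb.w = modal.w]
3. modal.y = 134  [modal.top = thumb.bottom + 11]
4. modal.h = 64  [modal.h = 64]

modal = (x=145, y=134, w=203, h=64)
violated soft preferences: 18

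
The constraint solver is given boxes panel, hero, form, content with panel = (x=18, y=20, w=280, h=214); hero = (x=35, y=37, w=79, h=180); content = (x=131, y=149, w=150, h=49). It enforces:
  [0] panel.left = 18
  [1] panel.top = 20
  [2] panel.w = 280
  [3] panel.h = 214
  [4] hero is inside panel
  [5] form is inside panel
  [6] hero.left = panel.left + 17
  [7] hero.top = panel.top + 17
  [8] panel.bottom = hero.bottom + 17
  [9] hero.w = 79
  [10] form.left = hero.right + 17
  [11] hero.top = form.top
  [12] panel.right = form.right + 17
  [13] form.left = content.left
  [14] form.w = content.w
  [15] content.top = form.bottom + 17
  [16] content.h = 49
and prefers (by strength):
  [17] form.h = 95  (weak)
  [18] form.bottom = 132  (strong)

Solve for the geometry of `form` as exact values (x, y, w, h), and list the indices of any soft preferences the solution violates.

form = (x=131, y=37, w=150, h=95)
violated soft preferences: none

1. form.x = 131  [form.left = hero.right + 17]
2. form.y = 37  [hero.top = form.top]
3. form.w = 150  [panel.right = form.right + 17]
4. form.h = 95  [content.top = form.bottom + 17]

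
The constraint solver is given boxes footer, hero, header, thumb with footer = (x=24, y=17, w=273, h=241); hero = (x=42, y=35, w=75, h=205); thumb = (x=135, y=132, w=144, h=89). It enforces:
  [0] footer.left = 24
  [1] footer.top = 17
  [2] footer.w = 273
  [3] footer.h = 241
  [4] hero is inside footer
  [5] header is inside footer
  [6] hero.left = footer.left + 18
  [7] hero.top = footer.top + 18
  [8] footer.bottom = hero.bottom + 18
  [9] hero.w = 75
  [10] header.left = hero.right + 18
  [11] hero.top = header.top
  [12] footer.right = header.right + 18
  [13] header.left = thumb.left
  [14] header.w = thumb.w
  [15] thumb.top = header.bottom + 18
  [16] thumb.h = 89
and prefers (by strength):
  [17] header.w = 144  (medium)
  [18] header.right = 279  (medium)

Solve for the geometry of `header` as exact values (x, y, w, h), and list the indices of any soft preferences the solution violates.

header = (x=135, y=35, w=144, h=79)
violated soft preferences: none

1. header.x = 135  [header.left = hero.right + 18]
2. header.y = 35  [hero.top = header.top]
3. header.w = 144  [footer.right = header.right + 18]
4. header.h = 79  [thumb.top = header.bottom + 18]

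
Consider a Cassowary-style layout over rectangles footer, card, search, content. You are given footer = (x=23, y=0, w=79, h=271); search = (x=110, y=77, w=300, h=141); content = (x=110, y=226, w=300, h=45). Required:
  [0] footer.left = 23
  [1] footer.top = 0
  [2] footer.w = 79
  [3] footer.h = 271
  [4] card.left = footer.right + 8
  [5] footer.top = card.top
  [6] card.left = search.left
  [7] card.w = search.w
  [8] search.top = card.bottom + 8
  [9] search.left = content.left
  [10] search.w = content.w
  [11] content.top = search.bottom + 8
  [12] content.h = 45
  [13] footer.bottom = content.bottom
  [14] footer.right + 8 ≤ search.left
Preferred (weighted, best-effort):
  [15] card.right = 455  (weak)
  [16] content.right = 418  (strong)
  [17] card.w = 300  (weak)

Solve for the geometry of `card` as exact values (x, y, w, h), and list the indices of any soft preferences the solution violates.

1. card.x = 110  [card.left = footer.right + 8]
2. card.y = 0  [footer.top = card.top]
3. card.w = 300  [card.w = search.w]
4. card.h = 69  [search.top = card.bottom + 8]

card = (x=110, y=0, w=300, h=69)
violated soft preferences: 15, 16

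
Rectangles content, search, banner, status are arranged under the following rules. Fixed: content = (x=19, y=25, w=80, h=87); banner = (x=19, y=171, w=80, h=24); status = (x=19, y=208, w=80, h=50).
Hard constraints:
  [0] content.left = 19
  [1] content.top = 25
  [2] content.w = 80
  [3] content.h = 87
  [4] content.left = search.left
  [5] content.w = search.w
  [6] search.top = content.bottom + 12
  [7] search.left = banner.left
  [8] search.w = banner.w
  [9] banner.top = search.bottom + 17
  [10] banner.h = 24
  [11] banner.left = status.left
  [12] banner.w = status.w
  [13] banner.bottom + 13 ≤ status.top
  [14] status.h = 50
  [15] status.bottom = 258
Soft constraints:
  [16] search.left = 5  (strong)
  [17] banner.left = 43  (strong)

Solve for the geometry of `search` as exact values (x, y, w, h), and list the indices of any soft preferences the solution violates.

search = (x=19, y=124, w=80, h=30)
violated soft preferences: 16, 17

1. search.x = 19  [content.left = search.left]
2. search.w = 80  [content.w = search.w]
3. search.y = 124  [search.top = content.bottom + 12]
4. search.h = 30  [banner.top = search.bottom + 17]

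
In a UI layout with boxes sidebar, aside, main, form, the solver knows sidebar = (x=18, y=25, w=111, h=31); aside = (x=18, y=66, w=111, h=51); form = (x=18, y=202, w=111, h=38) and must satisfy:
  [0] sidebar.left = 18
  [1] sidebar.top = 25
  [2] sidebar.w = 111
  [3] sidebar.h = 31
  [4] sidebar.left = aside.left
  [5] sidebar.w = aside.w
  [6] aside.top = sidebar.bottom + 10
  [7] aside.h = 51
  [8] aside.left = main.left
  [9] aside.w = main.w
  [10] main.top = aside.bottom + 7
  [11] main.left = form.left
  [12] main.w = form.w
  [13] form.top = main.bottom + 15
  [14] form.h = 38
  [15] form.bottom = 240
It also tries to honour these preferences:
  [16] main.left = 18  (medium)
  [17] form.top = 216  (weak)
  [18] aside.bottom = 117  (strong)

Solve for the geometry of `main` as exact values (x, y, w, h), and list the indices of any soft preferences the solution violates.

1. main.x = 18  [aside.left = main.left]
2. main.w = 111  [aside.w = main.w]
3. main.y = 124  [main.top = aside.bottom + 7]
4. main.h = 63  [form.top = main.bottom + 15]

main = (x=18, y=124, w=111, h=63)
violated soft preferences: 17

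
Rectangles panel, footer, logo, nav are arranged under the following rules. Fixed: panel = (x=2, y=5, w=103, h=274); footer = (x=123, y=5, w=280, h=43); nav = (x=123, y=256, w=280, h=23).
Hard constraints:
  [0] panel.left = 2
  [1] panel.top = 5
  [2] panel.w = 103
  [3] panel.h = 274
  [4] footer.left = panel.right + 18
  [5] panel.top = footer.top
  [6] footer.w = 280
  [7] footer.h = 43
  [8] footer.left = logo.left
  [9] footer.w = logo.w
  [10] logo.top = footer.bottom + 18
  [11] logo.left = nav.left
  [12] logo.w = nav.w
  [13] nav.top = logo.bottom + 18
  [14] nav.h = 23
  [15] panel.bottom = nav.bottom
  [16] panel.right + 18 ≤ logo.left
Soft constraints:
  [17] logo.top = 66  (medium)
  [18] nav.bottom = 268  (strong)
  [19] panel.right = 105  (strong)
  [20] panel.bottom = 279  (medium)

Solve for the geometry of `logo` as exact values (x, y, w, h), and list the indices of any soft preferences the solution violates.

logo = (x=123, y=66, w=280, h=172)
violated soft preferences: 18

1. logo.x = 123  [footer.left = logo.left]
2. logo.w = 280  [footer.w = logo.w]
3. logo.y = 66  [logo.top = footer.bottom + 18]
4. logo.h = 172  [nav.top = logo.bottom + 18]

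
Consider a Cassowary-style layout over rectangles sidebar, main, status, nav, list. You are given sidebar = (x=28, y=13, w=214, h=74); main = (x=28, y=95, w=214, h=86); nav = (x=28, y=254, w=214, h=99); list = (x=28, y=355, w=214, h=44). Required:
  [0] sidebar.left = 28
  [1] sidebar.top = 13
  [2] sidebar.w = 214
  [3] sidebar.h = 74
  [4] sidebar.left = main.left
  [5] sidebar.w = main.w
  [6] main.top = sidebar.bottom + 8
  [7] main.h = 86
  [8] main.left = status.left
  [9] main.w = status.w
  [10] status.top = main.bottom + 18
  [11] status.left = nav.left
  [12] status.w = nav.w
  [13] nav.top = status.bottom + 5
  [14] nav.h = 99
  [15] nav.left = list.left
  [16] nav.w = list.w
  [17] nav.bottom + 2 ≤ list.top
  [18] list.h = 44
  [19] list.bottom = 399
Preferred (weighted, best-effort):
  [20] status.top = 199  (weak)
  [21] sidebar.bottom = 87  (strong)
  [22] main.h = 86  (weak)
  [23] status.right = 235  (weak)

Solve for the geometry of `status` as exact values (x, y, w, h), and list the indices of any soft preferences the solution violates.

status = (x=28, y=199, w=214, h=50)
violated soft preferences: 23

1. status.x = 28  [main.left = status.left]
2. status.w = 214  [main.w = status.w]
3. status.y = 199  [status.top = main.bottom + 18]
4. status.h = 50  [nav.top = status.bottom + 5]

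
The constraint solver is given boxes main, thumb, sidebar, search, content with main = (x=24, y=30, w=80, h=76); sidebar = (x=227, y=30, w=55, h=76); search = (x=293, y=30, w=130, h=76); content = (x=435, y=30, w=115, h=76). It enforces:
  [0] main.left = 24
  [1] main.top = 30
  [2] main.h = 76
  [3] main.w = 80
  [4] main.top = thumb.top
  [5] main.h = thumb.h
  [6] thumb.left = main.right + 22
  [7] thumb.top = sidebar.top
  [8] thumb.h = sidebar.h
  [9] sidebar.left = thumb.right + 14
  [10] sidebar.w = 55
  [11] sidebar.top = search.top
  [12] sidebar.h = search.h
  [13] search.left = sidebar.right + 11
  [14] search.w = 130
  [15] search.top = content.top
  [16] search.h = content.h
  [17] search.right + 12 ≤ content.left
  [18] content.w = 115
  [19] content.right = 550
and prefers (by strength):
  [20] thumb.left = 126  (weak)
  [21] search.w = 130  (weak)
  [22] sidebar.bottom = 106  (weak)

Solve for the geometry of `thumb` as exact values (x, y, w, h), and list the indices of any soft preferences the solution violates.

thumb = (x=126, y=30, w=87, h=76)
violated soft preferences: none

1. thumb.y = 30  [main.top = thumb.top]
2. thumb.h = 76  [main.h = thumb.h]
3. thumb.x = 126  [thumb.left = main.right + 22]
4. thumb.w = 87  [sidebar.left = thumb.right + 14]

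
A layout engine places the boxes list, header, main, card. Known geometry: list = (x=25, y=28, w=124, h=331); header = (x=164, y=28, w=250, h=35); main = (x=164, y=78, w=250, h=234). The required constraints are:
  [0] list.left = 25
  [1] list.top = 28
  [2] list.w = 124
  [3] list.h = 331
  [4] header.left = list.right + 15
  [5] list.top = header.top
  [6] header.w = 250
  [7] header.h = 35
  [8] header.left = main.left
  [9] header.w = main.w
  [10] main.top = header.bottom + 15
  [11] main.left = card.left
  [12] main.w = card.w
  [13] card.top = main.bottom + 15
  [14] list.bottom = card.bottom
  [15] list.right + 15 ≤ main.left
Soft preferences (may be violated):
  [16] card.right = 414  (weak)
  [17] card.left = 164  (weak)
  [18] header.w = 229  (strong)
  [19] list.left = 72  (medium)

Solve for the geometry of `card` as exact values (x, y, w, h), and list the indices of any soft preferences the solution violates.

card = (x=164, y=327, w=250, h=32)
violated soft preferences: 18, 19

1. card.x = 164  [main.left = card.left]
2. card.w = 250  [main.w = card.w]
3. card.y = 327  [card.top = main.bottom + 15]
4. card.h = 32  [list.bottom = card.bottom]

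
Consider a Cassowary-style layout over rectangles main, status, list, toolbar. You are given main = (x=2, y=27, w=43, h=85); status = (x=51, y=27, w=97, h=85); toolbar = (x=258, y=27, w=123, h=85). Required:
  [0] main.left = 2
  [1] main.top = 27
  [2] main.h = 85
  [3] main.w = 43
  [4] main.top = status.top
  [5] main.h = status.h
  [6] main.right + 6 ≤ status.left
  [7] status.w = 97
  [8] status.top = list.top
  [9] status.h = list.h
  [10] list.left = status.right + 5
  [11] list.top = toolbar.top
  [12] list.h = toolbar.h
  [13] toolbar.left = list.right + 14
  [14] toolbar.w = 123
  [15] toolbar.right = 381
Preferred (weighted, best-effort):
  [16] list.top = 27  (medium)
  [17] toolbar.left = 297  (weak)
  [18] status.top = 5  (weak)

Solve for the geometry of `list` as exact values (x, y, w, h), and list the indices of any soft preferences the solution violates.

1. list.y = 27  [status.top = list.top]
2. list.h = 85  [status.h = list.h]
3. list.x = 153  [list.left = status.right + 5]
4. list.w = 91  [toolbar.left = list.right + 14]

list = (x=153, y=27, w=91, h=85)
violated soft preferences: 17, 18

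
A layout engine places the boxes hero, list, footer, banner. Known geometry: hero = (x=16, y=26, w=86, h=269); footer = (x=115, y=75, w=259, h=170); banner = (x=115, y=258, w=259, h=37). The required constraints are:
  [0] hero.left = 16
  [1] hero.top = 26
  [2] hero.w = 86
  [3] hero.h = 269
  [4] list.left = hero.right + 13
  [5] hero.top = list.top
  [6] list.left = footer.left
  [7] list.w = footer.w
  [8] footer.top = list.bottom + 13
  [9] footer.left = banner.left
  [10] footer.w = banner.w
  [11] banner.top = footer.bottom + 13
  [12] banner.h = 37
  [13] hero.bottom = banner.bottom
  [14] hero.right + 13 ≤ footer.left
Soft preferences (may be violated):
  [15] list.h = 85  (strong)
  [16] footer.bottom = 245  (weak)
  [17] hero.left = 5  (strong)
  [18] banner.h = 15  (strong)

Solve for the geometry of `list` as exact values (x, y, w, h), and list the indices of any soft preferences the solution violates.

list = (x=115, y=26, w=259, h=36)
violated soft preferences: 15, 17, 18

1. list.x = 115  [list.left = hero.right + 13]
2. list.y = 26  [hero.top = list.top]
3. list.w = 259  [list.w = footer.w]
4. list.h = 36  [footer.top = list.bottom + 13]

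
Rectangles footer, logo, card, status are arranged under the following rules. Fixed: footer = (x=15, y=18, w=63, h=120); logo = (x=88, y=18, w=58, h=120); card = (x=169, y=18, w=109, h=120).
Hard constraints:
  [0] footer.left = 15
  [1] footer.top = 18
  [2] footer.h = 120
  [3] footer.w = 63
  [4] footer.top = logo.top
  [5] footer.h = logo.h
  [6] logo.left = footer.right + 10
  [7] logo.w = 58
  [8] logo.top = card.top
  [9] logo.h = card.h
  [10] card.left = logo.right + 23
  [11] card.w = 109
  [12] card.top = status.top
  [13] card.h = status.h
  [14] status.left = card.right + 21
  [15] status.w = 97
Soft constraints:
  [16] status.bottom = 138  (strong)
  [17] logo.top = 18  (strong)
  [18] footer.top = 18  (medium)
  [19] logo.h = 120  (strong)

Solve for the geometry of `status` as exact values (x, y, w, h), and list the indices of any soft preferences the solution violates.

status = (x=299, y=18, w=97, h=120)
violated soft preferences: none

1. status.y = 18  [card.top = status.top]
2. status.h = 120  [card.h = status.h]
3. status.x = 299  [status.left = card.right + 21]
4. status.w = 97  [status.w = 97]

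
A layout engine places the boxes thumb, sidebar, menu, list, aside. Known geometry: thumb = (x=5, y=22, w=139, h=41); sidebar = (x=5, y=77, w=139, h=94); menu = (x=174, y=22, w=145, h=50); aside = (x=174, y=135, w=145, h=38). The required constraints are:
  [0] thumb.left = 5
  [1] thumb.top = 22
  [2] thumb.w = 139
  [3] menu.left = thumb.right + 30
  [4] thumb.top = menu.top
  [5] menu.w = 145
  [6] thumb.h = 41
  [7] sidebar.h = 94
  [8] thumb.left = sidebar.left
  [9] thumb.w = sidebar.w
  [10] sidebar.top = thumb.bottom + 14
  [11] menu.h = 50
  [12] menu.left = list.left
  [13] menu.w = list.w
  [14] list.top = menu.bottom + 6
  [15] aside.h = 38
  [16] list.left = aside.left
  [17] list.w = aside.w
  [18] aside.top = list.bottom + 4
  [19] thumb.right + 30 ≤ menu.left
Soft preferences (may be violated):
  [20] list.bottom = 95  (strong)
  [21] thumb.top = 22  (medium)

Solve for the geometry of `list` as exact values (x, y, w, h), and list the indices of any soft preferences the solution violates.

list = (x=174, y=78, w=145, h=53)
violated soft preferences: 20

1. list.x = 174  [menu.left = list.left]
2. list.w = 145  [menu.w = list.w]
3. list.y = 78  [list.top = menu.bottom + 6]
4. list.h = 53  [aside.top = list.bottom + 4]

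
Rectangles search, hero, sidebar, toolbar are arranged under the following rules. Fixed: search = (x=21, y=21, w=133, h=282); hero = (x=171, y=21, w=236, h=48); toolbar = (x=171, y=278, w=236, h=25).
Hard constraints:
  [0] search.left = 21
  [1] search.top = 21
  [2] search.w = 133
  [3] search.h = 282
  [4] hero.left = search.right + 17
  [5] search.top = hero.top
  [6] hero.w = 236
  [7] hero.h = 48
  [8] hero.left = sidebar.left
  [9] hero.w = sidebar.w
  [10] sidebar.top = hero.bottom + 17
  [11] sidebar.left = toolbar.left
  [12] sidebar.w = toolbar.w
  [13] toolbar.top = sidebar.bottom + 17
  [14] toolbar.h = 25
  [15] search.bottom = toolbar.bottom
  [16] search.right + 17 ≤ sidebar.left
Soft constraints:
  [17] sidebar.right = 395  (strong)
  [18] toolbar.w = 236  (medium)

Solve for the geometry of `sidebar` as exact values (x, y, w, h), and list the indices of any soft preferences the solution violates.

sidebar = (x=171, y=86, w=236, h=175)
violated soft preferences: 17

1. sidebar.x = 171  [hero.left = sidebar.left]
2. sidebar.w = 236  [hero.w = sidebar.w]
3. sidebar.y = 86  [sidebar.top = hero.bottom + 17]
4. sidebar.h = 175  [toolbar.top = sidebar.bottom + 17]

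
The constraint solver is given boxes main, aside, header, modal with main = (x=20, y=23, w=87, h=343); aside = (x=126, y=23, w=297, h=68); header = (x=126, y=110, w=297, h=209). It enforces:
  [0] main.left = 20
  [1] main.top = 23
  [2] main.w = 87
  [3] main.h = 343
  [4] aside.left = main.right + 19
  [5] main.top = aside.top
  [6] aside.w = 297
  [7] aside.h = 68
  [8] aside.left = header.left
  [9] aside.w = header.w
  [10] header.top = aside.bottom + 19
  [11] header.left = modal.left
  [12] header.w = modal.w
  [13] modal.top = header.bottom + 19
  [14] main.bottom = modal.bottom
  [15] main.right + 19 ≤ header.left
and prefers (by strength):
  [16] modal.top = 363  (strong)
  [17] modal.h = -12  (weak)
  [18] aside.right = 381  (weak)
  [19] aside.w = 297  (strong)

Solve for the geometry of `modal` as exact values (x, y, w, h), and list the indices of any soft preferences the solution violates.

1. modal.x = 126  [header.left = modal.left]
2. modal.w = 297  [header.w = modal.w]
3. modal.y = 338  [modal.top = header.bottom + 19]
4. modal.h = 28  [main.bottom = modal.bottom]

modal = (x=126, y=338, w=297, h=28)
violated soft preferences: 16, 17, 18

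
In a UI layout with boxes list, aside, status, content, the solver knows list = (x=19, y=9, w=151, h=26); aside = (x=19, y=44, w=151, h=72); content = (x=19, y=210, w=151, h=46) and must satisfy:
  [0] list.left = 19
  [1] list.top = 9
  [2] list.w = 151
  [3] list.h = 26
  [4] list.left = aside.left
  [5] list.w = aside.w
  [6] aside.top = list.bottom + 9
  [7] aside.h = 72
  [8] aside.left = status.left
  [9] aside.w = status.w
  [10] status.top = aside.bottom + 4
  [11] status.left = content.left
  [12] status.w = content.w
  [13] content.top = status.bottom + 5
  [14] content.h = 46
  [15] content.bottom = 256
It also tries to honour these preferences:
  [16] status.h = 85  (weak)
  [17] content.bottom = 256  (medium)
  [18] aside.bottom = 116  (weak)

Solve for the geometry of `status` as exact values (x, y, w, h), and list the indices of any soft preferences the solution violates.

status = (x=19, y=120, w=151, h=85)
violated soft preferences: none

1. status.x = 19  [aside.left = status.left]
2. status.w = 151  [aside.w = status.w]
3. status.y = 120  [status.top = aside.bottom + 4]
4. status.h = 85  [content.top = status.bottom + 5]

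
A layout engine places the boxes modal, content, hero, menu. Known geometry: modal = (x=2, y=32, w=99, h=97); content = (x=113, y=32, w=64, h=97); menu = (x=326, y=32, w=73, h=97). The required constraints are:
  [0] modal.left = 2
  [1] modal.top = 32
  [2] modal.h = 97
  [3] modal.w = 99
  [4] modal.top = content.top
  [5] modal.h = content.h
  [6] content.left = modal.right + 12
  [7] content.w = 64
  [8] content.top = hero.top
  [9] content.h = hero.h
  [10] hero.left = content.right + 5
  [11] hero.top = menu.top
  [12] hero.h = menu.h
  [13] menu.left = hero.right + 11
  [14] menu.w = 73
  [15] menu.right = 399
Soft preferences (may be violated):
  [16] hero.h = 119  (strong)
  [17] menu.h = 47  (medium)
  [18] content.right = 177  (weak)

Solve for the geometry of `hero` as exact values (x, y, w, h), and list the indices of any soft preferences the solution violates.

1. hero.y = 32  [content.top = hero.top]
2. hero.h = 97  [content.h = hero.h]
3. hero.x = 182  [hero.left = content.right + 5]
4. hero.w = 133  [menu.left = hero.right + 11]

hero = (x=182, y=32, w=133, h=97)
violated soft preferences: 16, 17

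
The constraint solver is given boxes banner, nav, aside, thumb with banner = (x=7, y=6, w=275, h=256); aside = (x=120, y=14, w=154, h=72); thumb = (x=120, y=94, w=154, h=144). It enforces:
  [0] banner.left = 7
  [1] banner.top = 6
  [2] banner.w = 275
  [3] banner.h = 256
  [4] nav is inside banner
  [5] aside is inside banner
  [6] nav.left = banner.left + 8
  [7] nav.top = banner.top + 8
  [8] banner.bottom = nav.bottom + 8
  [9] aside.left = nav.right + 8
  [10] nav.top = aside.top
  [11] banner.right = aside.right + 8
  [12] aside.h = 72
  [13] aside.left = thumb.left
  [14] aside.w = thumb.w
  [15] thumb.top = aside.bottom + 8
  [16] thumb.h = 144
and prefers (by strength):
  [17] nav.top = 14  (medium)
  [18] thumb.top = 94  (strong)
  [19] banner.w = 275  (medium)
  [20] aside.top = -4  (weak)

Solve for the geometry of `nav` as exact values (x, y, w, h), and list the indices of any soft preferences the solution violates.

nav = (x=15, y=14, w=97, h=240)
violated soft preferences: 20

1. nav.x = 15  [nav.left = banner.left + 8]
2. nav.y = 14  [nav.top = banner.top + 8]
3. nav.h = 240  [banner.bottom = nav.bottom + 8]
4. nav.w = 97  [aside.left = nav.right + 8]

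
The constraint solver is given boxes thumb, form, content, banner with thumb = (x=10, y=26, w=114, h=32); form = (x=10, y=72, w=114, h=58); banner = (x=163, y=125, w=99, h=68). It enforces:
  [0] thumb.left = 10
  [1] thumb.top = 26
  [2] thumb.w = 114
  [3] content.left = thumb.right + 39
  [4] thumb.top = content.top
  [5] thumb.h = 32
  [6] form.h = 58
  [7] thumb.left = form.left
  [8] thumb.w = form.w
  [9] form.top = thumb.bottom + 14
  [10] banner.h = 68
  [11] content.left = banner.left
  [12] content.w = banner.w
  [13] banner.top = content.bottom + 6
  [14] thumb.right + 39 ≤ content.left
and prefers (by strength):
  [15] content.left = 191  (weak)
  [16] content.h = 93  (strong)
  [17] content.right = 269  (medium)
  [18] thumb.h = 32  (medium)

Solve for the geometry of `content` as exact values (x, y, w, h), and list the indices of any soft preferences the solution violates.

1. content.x = 163  [content.left = thumb.right + 39]
2. content.y = 26  [thumb.top = content.top]
3. content.w = 99  [content.w = banner.w]
4. content.h = 93  [banner.top = content.bottom + 6]

content = (x=163, y=26, w=99, h=93)
violated soft preferences: 15, 17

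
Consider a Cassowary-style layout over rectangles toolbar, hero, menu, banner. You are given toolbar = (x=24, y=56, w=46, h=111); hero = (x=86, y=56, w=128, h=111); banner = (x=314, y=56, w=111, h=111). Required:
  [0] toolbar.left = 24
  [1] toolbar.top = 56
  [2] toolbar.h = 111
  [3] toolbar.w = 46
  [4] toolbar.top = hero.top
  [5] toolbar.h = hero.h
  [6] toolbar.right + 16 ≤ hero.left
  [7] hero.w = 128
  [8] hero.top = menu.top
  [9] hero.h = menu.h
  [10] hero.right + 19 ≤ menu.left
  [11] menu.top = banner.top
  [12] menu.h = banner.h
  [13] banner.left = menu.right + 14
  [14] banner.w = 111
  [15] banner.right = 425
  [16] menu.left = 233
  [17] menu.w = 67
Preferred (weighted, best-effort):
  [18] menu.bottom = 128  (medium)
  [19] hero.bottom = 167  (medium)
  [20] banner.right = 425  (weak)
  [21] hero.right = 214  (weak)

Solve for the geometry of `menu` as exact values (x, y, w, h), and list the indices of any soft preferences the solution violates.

1. menu.y = 56  [hero.top = menu.top]
2. menu.h = 111  [hero.h = menu.h]
3. menu.x = 233  [menu.left = 233]
4. menu.w = 67  [menu.w = 67]

menu = (x=233, y=56, w=67, h=111)
violated soft preferences: 18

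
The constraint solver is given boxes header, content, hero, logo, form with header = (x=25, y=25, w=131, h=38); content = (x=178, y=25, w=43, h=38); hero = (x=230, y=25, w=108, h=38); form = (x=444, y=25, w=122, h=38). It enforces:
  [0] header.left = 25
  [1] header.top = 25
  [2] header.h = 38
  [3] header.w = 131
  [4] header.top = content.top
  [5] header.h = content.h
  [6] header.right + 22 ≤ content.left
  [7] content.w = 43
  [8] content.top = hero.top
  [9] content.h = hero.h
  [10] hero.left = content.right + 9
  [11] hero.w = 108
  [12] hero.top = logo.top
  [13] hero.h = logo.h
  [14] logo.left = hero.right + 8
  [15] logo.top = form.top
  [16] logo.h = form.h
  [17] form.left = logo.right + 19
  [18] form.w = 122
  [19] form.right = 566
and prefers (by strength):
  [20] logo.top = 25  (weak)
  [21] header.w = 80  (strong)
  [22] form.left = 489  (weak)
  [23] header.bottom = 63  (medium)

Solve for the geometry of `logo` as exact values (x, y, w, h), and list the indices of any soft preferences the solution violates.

logo = (x=346, y=25, w=79, h=38)
violated soft preferences: 21, 22

1. logo.y = 25  [hero.top = logo.top]
2. logo.h = 38  [hero.h = logo.h]
3. logo.x = 346  [logo.left = hero.right + 8]
4. logo.w = 79  [form.left = logo.right + 19]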